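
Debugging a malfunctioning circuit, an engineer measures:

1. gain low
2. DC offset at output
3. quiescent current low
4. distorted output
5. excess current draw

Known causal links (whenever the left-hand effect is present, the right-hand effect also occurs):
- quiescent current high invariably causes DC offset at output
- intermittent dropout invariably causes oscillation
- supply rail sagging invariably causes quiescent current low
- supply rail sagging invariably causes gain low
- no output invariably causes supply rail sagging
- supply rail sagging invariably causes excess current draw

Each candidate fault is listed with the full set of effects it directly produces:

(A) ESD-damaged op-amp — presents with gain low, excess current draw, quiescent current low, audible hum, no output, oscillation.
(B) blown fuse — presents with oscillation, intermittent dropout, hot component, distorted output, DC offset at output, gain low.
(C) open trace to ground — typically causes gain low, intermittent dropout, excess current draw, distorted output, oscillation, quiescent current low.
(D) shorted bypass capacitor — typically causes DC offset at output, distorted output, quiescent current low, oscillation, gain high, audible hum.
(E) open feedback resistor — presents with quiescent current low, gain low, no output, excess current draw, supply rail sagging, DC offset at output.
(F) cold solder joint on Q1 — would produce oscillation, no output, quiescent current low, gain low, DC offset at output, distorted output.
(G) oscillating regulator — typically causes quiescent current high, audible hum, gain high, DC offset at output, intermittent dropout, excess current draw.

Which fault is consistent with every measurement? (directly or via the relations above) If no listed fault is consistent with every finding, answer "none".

For each candidate, compare predicted effects to what was observed:
(A) ESD-damaged op-amp — gain low match; DC offset at output miss; quiescent current low match; distorted output miss; excess current draw match
(B) blown fuse — gain low match; DC offset at output match; quiescent current low miss; distorted output match; excess current draw miss
(C) open trace to ground — gain low match; DC offset at output miss; quiescent current low match; distorted output match; excess current draw match
(D) shorted bypass capacitor — gain low miss; DC offset at output match; quiescent current low match; distorted output match; excess current draw miss
(E) open feedback resistor — gain low match; DC offset at output match; quiescent current low match; distorted output miss; excess current draw match
(F) cold solder joint on Q1 — accounts for every observation (excess current draw by no output → supply rail sagging → excess current draw)
(G) oscillating regulator — fails on gain low, quiescent current low, distorted output (predicts gain high, not gain low; predicts quiescent current high, not quiescent current low)
(F) is the only candidate with no mismatches.

F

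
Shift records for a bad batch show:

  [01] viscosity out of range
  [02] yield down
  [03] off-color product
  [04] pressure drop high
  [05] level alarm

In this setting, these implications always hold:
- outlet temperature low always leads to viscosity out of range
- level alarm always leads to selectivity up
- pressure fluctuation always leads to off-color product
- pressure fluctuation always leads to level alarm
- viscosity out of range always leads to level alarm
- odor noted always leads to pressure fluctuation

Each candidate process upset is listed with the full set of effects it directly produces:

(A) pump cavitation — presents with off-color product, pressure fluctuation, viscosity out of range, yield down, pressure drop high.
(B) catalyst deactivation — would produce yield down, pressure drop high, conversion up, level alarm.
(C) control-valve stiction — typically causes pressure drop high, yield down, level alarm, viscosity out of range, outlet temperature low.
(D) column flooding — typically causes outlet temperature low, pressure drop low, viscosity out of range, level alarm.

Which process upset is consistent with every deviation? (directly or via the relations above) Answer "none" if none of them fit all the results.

A

Per-candidate check:
(A) pump cavitation — accounts for every observation (level alarm by pressure fluctuation → level alarm)
(B) catalyst deactivation — viscosity out of range ✗; yield down ✓; off-color product ✗; pressure drop high ✓; level alarm ✓
(C) control-valve stiction — does not account for off-color product
(D) column flooding — viscosity out of range ✓; yield down ✗; off-color product ✗; pressure drop high ✗; level alarm ✓
(A) is the only candidate with no mismatches.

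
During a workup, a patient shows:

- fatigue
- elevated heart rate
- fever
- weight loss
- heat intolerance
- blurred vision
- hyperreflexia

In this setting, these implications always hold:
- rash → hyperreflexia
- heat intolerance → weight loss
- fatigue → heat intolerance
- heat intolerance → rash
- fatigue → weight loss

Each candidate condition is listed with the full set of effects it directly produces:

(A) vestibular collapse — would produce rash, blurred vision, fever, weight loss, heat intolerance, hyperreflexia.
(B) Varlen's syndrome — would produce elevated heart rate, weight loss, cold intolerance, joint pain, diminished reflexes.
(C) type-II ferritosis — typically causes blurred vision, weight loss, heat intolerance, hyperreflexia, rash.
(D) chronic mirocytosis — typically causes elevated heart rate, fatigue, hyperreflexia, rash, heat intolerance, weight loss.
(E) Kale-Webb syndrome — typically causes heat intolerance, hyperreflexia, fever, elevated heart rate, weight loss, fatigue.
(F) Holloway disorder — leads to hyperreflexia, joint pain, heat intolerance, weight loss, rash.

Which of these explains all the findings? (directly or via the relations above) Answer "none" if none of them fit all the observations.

Testing each hypothesis:
(A) vestibular collapse — fatigue miss; elevated heart rate miss; fever match; weight loss match; heat intolerance match; blurred vision match; hyperreflexia match
(B) Varlen's syndrome — fails on fatigue, fever, heat intolerance, blurred vision, hyperreflexia (predicts cold intolerance, not heat intolerance; predicts diminished reflexes, not hyperreflexia)
(C) type-II ferritosis — fatigue miss; elevated heart rate miss; fever miss; weight loss match; heat intolerance match; blurred vision match; hyperreflexia match
(D) chronic mirocytosis — fatigue match; elevated heart rate match; fever miss; weight loss match; heat intolerance match; blurred vision miss; hyperreflexia match
(E) Kale-Webb syndrome — fatigue match; elevated heart rate match; fever match; weight loss match; heat intolerance match; blurred vision miss; hyperreflexia match
(F) Holloway disorder — fatigue miss; elevated heart rate miss; fever miss; weight loss match; heat intolerance match; blurred vision miss; hyperreflexia match
No candidate is consistent with all observations.

none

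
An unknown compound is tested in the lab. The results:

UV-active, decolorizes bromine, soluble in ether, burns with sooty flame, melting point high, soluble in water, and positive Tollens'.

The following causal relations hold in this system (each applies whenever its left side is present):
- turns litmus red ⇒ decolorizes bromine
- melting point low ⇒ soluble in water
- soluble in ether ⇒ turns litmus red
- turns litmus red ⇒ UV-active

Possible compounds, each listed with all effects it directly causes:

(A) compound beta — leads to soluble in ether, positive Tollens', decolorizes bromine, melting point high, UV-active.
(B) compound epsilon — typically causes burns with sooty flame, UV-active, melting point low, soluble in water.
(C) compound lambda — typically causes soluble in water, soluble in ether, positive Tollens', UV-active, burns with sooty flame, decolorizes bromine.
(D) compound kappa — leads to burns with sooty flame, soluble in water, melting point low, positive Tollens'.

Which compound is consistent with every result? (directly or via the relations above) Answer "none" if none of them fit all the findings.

none

Per-candidate check:
(A) compound beta — UV-active match; decolorizes bromine match; soluble in ether match; burns with sooty flame miss; melting point high match; soluble in water miss; positive Tollens' match
(B) compound epsilon — fails on decolorizes bromine, soluble in ether, melting point high, positive Tollens' (predicts melting point low, not melting point high)
(C) compound lambda — does not account for melting point high
(D) compound kappa — UV-active miss; decolorizes bromine miss; soluble in ether miss; burns with sooty flame match; melting point high miss; soluble in water match; positive Tollens' match
None of the listed candidates fits everything.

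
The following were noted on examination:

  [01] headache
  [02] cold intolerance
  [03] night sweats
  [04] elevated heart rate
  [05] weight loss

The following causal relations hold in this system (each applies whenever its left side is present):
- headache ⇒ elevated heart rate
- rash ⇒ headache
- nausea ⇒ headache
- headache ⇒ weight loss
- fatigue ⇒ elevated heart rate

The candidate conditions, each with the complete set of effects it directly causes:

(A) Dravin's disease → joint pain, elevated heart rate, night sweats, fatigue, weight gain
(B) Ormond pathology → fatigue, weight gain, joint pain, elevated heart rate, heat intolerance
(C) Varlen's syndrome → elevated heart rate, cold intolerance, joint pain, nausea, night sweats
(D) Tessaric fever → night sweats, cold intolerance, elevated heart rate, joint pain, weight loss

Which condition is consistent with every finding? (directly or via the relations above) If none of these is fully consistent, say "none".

Testing each hypothesis:
(A) Dravin's disease — fails on headache, cold intolerance, weight loss (predicts weight gain, not weight loss)
(B) Ormond pathology — fails on headache, cold intolerance, night sweats, weight loss (predicts heat intolerance, not cold intolerance; predicts weight gain, not weight loss)
(C) Varlen's syndrome — headache + (through nausea → headache); cold intolerance +; night sweats +; elevated heart rate +; weight loss + (through nausea → headache → weight loss)
(D) Tessaric fever — does not account for headache
(C) alone accounts for all the evidence.

C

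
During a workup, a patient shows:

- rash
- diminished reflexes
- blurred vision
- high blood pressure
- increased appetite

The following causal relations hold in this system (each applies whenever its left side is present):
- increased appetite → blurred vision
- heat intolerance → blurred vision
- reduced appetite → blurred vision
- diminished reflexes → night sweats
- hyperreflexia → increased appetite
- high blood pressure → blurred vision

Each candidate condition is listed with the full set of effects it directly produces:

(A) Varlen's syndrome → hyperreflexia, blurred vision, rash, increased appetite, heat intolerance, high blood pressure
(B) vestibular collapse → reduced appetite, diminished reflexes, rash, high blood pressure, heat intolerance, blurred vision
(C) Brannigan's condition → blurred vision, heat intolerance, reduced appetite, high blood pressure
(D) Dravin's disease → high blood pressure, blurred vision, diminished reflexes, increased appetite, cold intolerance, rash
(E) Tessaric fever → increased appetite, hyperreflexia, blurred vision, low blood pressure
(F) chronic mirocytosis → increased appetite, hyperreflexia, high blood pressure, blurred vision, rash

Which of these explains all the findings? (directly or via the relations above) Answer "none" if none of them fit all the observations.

Per-candidate check:
(A) Varlen's syndrome — fails on diminished reflexes (predicts hyperreflexia, not diminished reflexes)
(B) vestibular collapse — fails on increased appetite (predicts reduced appetite, not increased appetite)
(C) Brannigan's condition — rash miss; diminished reflexes miss; blurred vision match; high blood pressure match; increased appetite miss
(D) Dravin's disease — accounts for every observation
(E) Tessaric fever — rash miss; diminished reflexes miss; blurred vision match; high blood pressure miss; increased appetite match
(F) chronic mirocytosis — rash match; diminished reflexes miss; blurred vision match; high blood pressure match; increased appetite match
Only (D) is consistent with every observation.

D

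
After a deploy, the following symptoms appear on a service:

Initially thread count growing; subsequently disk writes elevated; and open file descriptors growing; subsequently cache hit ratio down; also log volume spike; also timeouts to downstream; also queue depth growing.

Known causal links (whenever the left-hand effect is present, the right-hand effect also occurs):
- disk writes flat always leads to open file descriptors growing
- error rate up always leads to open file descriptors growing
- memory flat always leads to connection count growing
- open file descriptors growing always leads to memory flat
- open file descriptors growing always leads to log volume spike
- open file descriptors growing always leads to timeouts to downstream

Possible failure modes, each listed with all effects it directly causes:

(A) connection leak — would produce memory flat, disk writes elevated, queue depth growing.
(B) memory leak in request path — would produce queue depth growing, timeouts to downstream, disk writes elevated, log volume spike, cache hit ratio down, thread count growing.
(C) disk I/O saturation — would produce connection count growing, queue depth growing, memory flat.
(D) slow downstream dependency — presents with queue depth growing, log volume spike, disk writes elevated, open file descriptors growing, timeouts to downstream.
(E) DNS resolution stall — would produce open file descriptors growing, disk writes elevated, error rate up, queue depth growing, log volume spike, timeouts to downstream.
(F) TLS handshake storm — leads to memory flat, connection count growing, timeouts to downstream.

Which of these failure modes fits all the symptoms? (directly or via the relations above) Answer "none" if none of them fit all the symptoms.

none

Per-candidate check:
(A) connection leak — does not account for thread count growing, open file descriptors growing, cache hit ratio down, log volume spike, timeouts to downstream
(B) memory leak in request path — does not account for open file descriptors growing
(C) disk I/O saturation — thread count growing ✗; disk writes elevated ✗; open file descriptors growing ✗; cache hit ratio down ✗; log volume spike ✗; timeouts to downstream ✗; queue depth growing ✓
(D) slow downstream dependency — thread count growing ✗; disk writes elevated ✓; open file descriptors growing ✓; cache hit ratio down ✗; log volume spike ✓; timeouts to downstream ✓; queue depth growing ✓
(E) DNS resolution stall — thread count growing ✗; disk writes elevated ✓; open file descriptors growing ✓; cache hit ratio down ✗; log volume spike ✓; timeouts to downstream ✓; queue depth growing ✓
(F) TLS handshake storm — thread count growing ✗; disk writes elevated ✗; open file descriptors growing ✗; cache hit ratio down ✗; log volume spike ✗; timeouts to downstream ✓; queue depth growing ✗
No candidate is consistent with all observations.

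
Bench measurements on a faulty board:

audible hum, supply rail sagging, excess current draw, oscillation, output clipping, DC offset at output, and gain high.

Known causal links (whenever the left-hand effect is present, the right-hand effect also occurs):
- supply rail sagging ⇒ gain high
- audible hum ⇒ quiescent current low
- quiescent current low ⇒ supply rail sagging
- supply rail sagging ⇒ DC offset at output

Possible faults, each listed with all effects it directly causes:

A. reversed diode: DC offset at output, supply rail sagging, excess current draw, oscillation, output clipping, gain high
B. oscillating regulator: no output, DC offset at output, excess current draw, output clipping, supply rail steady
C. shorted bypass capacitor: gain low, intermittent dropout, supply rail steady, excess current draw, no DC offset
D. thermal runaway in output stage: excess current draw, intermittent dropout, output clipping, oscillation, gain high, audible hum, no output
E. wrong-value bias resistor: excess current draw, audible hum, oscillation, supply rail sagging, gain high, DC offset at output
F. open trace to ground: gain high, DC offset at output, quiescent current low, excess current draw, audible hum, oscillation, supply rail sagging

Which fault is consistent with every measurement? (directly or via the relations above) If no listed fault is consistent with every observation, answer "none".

Testing each hypothesis:
(A) reversed diode — audible hum miss; supply rail sagging match; excess current draw match; oscillation match; output clipping match; DC offset at output match; gain high match
(B) oscillating regulator — fails on audible hum, supply rail sagging, oscillation, gain high (predicts supply rail steady, not supply rail sagging)
(C) shorted bypass capacitor — fails on audible hum, supply rail sagging, oscillation, output clipping, DC offset at output, gain high (predicts supply rail steady, not supply rail sagging; predicts no DC offset, not DC offset at output; predicts gain low, not gain high)
(D) thermal runaway in output stage — audible hum match; supply rail sagging match (through audible hum → quiescent current low → supply rail sagging); excess current draw match; oscillation match; output clipping match; DC offset at output match (through audible hum → quiescent current low → supply rail sagging → DC offset at output); gain high match
(E) wrong-value bias resistor — audible hum match; supply rail sagging match; excess current draw match; oscillation match; output clipping miss; DC offset at output match; gain high match
(F) open trace to ground — audible hum match; supply rail sagging match; excess current draw match; oscillation match; output clipping miss; DC offset at output match; gain high match
(D) alone accounts for all the evidence.

D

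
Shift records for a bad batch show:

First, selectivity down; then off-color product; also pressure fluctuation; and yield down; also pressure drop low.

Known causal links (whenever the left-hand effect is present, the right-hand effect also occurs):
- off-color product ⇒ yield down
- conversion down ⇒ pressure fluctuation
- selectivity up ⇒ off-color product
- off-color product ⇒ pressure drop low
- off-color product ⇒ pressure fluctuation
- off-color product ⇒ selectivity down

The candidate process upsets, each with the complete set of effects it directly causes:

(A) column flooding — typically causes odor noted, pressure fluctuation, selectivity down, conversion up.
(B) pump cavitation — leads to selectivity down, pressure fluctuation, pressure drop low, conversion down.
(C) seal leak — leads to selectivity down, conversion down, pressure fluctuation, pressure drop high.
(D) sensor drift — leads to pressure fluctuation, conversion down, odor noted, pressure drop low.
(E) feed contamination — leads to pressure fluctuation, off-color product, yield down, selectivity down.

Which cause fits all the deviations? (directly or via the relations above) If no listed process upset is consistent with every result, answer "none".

For each candidate, compare predicted effects to what was observed:
(A) column flooding — selectivity down +; off-color product -; pressure fluctuation +; yield down -; pressure drop low -
(B) pump cavitation — does not account for off-color product, yield down
(C) seal leak — fails on off-color product, yield down, pressure drop low (predicts pressure drop high, not pressure drop low)
(D) sensor drift — selectivity down -; off-color product -; pressure fluctuation +; yield down -; pressure drop low +
(E) feed contamination — selectivity down +; off-color product +; pressure fluctuation +; yield down +; pressure drop low + (via off-color product → pressure drop low)
Only (E) is consistent with every observation.

E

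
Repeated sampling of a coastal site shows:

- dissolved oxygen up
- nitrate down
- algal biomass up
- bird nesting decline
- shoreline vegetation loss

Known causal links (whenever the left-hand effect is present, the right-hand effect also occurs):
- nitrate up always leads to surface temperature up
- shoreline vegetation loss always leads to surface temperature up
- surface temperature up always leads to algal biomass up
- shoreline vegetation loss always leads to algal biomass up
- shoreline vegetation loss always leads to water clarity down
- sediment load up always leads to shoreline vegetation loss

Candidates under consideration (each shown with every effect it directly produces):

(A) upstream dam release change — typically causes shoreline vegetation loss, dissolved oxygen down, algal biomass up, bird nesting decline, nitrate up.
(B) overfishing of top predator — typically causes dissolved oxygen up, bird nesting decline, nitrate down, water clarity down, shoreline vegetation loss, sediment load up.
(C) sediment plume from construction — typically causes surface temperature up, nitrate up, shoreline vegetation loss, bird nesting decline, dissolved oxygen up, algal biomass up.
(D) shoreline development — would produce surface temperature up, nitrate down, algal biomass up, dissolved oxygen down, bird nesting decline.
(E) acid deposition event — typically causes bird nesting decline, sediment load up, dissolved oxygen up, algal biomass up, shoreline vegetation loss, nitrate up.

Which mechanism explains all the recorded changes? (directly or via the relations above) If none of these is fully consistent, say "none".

Testing each hypothesis:
(A) upstream dam release change — dissolved oxygen up ✗; nitrate down ✗; algal biomass up ✓; bird nesting decline ✓; shoreline vegetation loss ✓
(B) overfishing of top predator — accounts for every observation (algal biomass up via shoreline vegetation loss → algal biomass up)
(C) sediment plume from construction — fails on nitrate down (predicts nitrate up, not nitrate down)
(D) shoreline development — fails on dissolved oxygen up, shoreline vegetation loss (predicts dissolved oxygen down, not dissolved oxygen up)
(E) acid deposition event — fails on nitrate down (predicts nitrate up, not nitrate down)
Only (B) is consistent with every observation.

B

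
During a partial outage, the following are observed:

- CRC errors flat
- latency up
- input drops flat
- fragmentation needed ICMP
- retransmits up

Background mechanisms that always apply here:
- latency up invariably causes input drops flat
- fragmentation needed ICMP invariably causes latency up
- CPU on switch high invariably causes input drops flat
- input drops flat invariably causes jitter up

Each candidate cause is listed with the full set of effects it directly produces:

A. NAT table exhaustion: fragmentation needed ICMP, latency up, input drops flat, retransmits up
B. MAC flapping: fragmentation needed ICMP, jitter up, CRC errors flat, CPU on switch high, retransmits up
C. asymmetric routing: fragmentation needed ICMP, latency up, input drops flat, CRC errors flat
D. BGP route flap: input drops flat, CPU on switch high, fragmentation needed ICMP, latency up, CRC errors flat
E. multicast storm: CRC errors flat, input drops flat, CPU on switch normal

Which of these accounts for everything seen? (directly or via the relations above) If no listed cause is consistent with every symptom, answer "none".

Checking each candidate against the observations:
(A) NAT table exhaustion — CRC errors flat miss; latency up match; input drops flat match; fragmentation needed ICMP match; retransmits up match
(B) MAC flapping — accounts for every observation (latency up by fragmentation needed ICMP → latency up)
(C) asymmetric routing — does not account for retransmits up
(D) BGP route flap — CRC errors flat match; latency up match; input drops flat match; fragmentation needed ICMP match; retransmits up miss
(E) multicast storm — CRC errors flat match; latency up miss; input drops flat match; fragmentation needed ICMP miss; retransmits up miss
(B) alone accounts for all the evidence.

B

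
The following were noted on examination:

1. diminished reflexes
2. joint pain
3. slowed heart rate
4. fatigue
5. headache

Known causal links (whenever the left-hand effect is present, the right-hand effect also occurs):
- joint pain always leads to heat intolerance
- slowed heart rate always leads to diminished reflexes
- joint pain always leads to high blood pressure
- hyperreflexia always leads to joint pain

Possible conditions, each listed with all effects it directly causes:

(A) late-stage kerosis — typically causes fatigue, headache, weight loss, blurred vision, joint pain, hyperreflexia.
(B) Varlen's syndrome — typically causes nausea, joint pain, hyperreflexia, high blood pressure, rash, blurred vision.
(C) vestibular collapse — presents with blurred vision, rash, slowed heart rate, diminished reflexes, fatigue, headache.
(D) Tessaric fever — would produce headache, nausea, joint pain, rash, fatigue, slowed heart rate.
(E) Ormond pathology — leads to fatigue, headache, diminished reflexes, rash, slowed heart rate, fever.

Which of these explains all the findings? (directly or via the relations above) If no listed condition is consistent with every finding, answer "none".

D

Per-candidate check:
(A) late-stage kerosis — diminished reflexes NO; joint pain yes; slowed heart rate NO; fatigue yes; headache yes
(B) Varlen's syndrome — diminished reflexes NO; joint pain yes; slowed heart rate NO; fatigue NO; headache NO
(C) vestibular collapse — diminished reflexes yes; joint pain NO; slowed heart rate yes; fatigue yes; headache yes
(D) Tessaric fever — accounts for every observation (diminished reflexes by slowed heart rate → diminished reflexes)
(E) Ormond pathology — diminished reflexes yes; joint pain NO; slowed heart rate yes; fatigue yes; headache yes
(D) alone accounts for all the evidence.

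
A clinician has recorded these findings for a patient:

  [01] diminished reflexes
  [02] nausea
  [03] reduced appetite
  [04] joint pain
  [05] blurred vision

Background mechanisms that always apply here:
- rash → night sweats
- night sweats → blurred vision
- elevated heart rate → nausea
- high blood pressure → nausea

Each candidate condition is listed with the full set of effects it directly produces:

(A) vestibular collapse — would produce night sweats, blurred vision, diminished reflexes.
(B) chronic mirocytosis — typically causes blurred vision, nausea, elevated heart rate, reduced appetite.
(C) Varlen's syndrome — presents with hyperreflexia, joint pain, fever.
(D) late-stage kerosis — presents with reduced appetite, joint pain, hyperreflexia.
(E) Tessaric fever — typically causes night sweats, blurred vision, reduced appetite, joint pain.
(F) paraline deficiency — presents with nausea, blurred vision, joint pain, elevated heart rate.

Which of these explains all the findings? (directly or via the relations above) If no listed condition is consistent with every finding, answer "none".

For each candidate, compare predicted effects to what was observed:
(A) vestibular collapse — does not account for nausea, reduced appetite, joint pain
(B) chronic mirocytosis — does not account for diminished reflexes, joint pain
(C) Varlen's syndrome — fails on diminished reflexes, nausea, reduced appetite, blurred vision (predicts hyperreflexia, not diminished reflexes)
(D) late-stage kerosis — fails on diminished reflexes, nausea, blurred vision (predicts hyperreflexia, not diminished reflexes)
(E) Tessaric fever — diminished reflexes miss; nausea miss; reduced appetite match; joint pain match; blurred vision match
(F) paraline deficiency — does not account for diminished reflexes, reduced appetite
Every candidate fails on at least one observation.

none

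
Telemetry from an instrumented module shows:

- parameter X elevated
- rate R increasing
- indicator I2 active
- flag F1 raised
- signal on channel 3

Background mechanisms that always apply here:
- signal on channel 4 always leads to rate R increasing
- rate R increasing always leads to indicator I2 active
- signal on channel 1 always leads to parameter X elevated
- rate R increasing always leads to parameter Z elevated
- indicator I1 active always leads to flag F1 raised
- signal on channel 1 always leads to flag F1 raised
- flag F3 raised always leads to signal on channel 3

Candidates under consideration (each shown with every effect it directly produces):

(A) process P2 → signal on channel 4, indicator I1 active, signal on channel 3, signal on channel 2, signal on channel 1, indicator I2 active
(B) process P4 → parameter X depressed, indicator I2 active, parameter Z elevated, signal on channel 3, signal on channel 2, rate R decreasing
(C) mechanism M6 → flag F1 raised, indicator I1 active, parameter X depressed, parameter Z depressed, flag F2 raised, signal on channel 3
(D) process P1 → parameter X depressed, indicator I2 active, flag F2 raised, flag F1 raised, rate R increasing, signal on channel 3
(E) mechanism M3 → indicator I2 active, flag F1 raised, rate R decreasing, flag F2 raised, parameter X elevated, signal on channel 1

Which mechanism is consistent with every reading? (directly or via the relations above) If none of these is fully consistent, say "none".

A

Per-candidate check:
(A) process P2 — parameter X elevated yes (by signal on channel 1 → parameter X elevated); rate R increasing yes (by signal on channel 4 → rate R increasing); indicator I2 active yes; flag F1 raised yes (by indicator I1 active → flag F1 raised); signal on channel 3 yes
(B) process P4 — parameter X elevated NO; rate R increasing NO; indicator I2 active yes; flag F1 raised NO; signal on channel 3 yes
(C) mechanism M6 — fails on parameter X elevated, rate R increasing, indicator I2 active (predicts parameter X depressed, not parameter X elevated)
(D) process P1 — fails on parameter X elevated (predicts parameter X depressed, not parameter X elevated)
(E) mechanism M3 — fails on rate R increasing, signal on channel 3 (predicts rate R decreasing, not rate R increasing)
Only (A) is consistent with every observation.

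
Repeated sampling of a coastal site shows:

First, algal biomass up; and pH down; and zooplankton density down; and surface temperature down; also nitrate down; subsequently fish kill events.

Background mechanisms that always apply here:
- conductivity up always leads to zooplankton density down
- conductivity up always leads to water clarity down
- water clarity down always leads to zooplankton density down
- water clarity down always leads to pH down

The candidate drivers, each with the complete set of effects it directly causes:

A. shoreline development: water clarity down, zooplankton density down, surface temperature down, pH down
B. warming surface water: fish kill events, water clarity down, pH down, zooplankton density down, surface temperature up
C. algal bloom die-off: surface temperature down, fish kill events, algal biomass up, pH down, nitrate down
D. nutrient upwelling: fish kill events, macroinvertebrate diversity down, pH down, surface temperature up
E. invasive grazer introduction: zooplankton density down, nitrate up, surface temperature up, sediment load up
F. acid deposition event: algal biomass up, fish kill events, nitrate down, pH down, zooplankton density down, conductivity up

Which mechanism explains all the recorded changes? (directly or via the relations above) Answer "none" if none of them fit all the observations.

For each candidate, compare predicted effects to what was observed:
(A) shoreline development — does not account for algal biomass up, nitrate down, fish kill events
(B) warming surface water — algal biomass up miss; pH down match; zooplankton density down match; surface temperature down miss; nitrate down miss; fish kill events match
(C) algal bloom die-off — algal biomass up match; pH down match; zooplankton density down miss; surface temperature down match; nitrate down match; fish kill events match
(D) nutrient upwelling — algal biomass up miss; pH down match; zooplankton density down miss; surface temperature down miss; nitrate down miss; fish kill events match
(E) invasive grazer introduction — algal biomass up miss; pH down miss; zooplankton density down match; surface temperature down miss; nitrate down miss; fish kill events miss
(F) acid deposition event — algal biomass up match; pH down match; zooplankton density down match; surface temperature down miss; nitrate down match; fish kill events match
None of the listed candidates fits everything.

none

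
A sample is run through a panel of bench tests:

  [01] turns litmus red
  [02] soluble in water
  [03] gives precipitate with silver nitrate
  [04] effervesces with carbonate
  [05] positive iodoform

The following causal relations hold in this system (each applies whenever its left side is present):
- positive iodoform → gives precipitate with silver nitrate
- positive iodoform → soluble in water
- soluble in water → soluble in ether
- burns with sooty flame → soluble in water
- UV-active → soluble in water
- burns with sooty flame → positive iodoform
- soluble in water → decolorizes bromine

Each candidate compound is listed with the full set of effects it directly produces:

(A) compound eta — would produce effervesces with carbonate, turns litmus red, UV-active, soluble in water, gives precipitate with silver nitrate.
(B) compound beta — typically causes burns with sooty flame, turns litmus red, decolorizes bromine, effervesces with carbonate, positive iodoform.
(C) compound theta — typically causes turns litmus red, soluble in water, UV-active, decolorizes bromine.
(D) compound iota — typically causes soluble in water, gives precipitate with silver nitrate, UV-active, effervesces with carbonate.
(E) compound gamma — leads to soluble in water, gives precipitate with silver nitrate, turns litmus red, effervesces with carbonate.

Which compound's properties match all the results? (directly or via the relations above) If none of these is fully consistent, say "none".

Checking each candidate against the observations:
(A) compound eta — does not account for positive iodoform
(B) compound beta — accounts for every observation (soluble in water by burns with sooty flame → soluble in water)
(C) compound theta — does not account for gives precipitate with silver nitrate, effervesces with carbonate, positive iodoform
(D) compound iota — does not account for turns litmus red, positive iodoform
(E) compound gamma — does not account for positive iodoform
(B) is the only candidate with no mismatches.

B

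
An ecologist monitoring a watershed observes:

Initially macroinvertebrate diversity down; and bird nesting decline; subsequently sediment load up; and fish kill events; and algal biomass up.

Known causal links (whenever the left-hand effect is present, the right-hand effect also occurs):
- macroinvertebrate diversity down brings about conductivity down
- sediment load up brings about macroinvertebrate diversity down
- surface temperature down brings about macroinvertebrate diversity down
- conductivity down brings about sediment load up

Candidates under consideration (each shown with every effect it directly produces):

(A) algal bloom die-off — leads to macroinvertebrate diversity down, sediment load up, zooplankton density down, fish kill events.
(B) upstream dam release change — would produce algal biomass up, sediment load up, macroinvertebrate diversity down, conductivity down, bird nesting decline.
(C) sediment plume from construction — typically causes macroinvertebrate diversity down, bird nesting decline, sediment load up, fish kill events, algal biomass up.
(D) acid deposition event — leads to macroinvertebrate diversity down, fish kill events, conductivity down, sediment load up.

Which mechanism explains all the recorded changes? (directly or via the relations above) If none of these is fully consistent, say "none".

C

Checking each candidate against the observations:
(A) algal bloom die-off — macroinvertebrate diversity down match; bird nesting decline miss; sediment load up match; fish kill events match; algal biomass up miss
(B) upstream dam release change — macroinvertebrate diversity down match; bird nesting decline match; sediment load up match; fish kill events miss; algal biomass up match
(C) sediment plume from construction — macroinvertebrate diversity down match; bird nesting decline match; sediment load up match; fish kill events match; algal biomass up match
(D) acid deposition event — macroinvertebrate diversity down match; bird nesting decline miss; sediment load up match; fish kill events match; algal biomass up miss
(C) alone accounts for all the evidence.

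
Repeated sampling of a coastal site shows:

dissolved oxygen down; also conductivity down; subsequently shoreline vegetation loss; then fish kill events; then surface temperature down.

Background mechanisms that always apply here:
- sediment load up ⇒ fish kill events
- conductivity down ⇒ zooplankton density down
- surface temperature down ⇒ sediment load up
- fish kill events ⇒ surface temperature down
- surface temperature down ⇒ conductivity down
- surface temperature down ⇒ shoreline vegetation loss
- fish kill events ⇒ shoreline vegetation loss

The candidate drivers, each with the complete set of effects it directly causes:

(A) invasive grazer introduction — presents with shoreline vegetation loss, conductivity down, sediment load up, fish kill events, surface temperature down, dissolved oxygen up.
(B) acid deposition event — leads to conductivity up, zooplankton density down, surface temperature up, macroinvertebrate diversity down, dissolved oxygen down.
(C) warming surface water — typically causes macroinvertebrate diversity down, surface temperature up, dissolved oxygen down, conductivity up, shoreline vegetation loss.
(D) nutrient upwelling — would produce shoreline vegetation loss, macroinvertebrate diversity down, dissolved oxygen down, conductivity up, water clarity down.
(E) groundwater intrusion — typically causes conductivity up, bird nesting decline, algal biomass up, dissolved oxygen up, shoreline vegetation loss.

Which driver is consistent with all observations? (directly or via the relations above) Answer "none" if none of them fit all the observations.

For each candidate, compare predicted effects to what was observed:
(A) invasive grazer introduction — dissolved oxygen down -; conductivity down +; shoreline vegetation loss +; fish kill events +; surface temperature down +
(B) acid deposition event — fails on conductivity down, shoreline vegetation loss, fish kill events, surface temperature down (predicts conductivity up, not conductivity down; predicts surface temperature up, not surface temperature down)
(C) warming surface water — fails on conductivity down, fish kill events, surface temperature down (predicts conductivity up, not conductivity down; predicts surface temperature up, not surface temperature down)
(D) nutrient upwelling — dissolved oxygen down +; conductivity down -; shoreline vegetation loss +; fish kill events -; surface temperature down -
(E) groundwater intrusion — dissolved oxygen down -; conductivity down -; shoreline vegetation loss +; fish kill events -; surface temperature down -
None of the listed candidates fits everything.

none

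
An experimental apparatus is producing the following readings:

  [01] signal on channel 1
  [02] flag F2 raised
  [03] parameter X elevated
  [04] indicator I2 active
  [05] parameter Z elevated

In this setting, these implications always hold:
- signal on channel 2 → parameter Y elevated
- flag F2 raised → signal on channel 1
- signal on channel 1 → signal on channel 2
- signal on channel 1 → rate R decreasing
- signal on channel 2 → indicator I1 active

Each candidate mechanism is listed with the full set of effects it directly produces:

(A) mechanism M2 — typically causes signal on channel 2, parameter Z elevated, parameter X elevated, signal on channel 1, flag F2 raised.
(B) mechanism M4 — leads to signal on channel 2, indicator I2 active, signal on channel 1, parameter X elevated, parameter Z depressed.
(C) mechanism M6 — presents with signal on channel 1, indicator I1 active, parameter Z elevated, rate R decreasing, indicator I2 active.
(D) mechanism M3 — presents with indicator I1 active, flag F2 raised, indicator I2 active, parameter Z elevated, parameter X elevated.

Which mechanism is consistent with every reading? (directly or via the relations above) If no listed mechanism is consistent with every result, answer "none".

D

Per-candidate check:
(A) mechanism M2 — does not account for indicator I2 active
(B) mechanism M4 — fails on flag F2 raised, parameter Z elevated (predicts parameter Z depressed, not parameter Z elevated)
(C) mechanism M6 — does not account for flag F2 raised, parameter X elevated
(D) mechanism M3 — accounts for every observation (signal on channel 1 via flag F2 raised → signal on channel 1)
(D) is the only candidate with no mismatches.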